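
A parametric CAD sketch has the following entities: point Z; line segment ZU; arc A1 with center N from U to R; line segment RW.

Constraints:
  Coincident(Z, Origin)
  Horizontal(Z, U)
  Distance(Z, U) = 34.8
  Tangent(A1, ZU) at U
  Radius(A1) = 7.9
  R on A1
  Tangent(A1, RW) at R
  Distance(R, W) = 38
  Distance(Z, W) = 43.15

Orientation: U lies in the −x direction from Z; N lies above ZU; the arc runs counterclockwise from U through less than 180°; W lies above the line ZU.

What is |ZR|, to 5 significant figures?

27.875

Z is at the origin; ZU is horizontal with |ZU| = 34.8 and U on the −x side, so U = (-34.800, 0.0000). A1 meets ZU tangentially, so NU is at right angles to ZU, so N = U + (0, 7.9) = (-34.800, 7.9000). Since NR ⟂ RW (tangency), |NW| = √(7.9² + 38.0²) = 38.812 regardless of where R sits on A1. So W lies on both circle(Z, 43.15) and circle(N, 38.812); the above-ZU intersection is W = (-14.151, 40.764). R is the foot of the tangent from W: R = (-27.395, 5.1465).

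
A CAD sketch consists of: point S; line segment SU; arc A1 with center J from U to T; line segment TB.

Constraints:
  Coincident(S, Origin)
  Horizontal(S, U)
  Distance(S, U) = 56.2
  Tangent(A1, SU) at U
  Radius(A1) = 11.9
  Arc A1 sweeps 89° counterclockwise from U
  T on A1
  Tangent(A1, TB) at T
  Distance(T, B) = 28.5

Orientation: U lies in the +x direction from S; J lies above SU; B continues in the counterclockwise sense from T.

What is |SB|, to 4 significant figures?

79.50

S is at the origin; SU is horizontal with |SU| = 56.2 and U on the +x side, so U = (56.20, 0.000). Since A1 is tangent to SU there, JU ⟂ SU, so J = U + (0, 11.9) = (56.20, 11.90). On A1, U sits at bearing -90° from J; an 89° counterclockwise sweep puts T at bearing -1°, so T = J + 11.9·(cos -1°, sin -1°) = (68.10, 11.69). Since A1 is tangent to TB there, JT ⟂ TB, so TB runs along (−sin -1°, cos -1°); with |TB| = 28.5, B = (68.60, 40.19). Then |SB| = |B − S| = 79.50.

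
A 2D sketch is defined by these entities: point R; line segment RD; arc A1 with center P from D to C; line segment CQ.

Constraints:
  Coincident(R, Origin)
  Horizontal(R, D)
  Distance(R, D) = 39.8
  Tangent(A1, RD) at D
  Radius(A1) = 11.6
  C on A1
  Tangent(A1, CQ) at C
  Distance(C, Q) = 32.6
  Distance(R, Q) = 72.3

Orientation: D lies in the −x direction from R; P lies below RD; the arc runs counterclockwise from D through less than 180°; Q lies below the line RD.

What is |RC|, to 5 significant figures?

51.475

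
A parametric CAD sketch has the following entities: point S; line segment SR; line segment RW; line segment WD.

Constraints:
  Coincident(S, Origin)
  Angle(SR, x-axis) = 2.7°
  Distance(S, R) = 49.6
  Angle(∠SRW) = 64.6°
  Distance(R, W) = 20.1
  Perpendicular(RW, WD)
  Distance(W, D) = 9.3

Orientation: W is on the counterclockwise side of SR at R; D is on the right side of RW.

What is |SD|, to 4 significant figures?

54.12

∠SRW = 64.6°, so RW runs at 2.7° + (180° − 64.6°) = 118.1° from the x-axis; with |RW| = 20.1, W = R + 20.1·(cos 118.1°, sin 118.1°) = (40.08, 20.07). The perpendicularity gives WD at right angles to RW; with |WD| = 9.3 on the right of RW, D = W + 9.3·(0.8821, 0.4710) = (48.28, 24.45). Then |SD| = |D − S| = 54.12.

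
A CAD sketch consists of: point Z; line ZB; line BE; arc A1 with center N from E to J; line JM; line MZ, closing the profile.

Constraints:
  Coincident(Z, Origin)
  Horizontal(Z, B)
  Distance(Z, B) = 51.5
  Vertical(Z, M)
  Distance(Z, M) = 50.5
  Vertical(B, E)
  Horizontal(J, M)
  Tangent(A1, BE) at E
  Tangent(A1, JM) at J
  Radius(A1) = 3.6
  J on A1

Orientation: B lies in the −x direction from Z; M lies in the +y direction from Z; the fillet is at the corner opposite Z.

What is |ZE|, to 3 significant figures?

69.7

Z is at the origin; ZB is horizontal with |ZB| = 51.5 and B on the −x side, so B = (-51.5, 0.00). Z and M share the same x with |ZM| = 50.5 and M on the +y side, so M = (0.00, 50.5). The virtual corner opposite Z is at (-51.5, 50.5). The tangent condition forces NE to be normal to BE and since A1 is tangent to JM there, NJ ⟂ JM, with radius 3.6, so the center N sits 3.6 in from both sides at N = (-47.9, 46.9). That places the tangent points at E = (-51.5, 46.9) on BE and J = (-47.9, 50.5) on JM. Then |ZE| = |E − Z| = 69.7.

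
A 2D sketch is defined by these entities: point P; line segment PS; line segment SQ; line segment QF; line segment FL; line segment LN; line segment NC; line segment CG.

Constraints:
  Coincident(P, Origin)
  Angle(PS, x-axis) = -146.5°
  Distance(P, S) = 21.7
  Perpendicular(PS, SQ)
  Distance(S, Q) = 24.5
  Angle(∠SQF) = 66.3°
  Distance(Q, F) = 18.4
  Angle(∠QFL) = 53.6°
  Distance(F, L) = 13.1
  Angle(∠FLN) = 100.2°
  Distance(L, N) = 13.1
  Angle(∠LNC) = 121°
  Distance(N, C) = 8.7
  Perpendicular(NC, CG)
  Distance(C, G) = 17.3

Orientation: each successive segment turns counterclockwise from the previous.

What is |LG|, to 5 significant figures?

16.597

P is at the origin; PS runs at -146.5° with length 21.7, so S = (-18.095, -11.977). PS is perpendicular to SQ, so SQ runs at -56.500°; with |SQ| = 24.5, Q = (-4.5729, -32.407). ∠SQF = 66.3° gives QF at 57.200° from the x-axis; with |QF| = 18.4, F = (5.3946, -16.941). ∠QFL = 53.6° gives FL at -176.40° from the x-axis; with |FL| = 13.1, L = (-7.6796, -17.763). ∠FLN = 100.2° gives LN at -96.600° from the x-axis; with |LN| = 13.1, N = (-9.1853, -30.777). ∠LNC = 121.0° gives NC at -37.600° from the x-axis; with |NC| = 8.7, C = (-2.2923, -36.085). NC ⟂ CG, so CG runs at 52.400°; with |CG| = 17.3, G = (8.2632, -22.378). Then |LG| = |G − L| = 16.597.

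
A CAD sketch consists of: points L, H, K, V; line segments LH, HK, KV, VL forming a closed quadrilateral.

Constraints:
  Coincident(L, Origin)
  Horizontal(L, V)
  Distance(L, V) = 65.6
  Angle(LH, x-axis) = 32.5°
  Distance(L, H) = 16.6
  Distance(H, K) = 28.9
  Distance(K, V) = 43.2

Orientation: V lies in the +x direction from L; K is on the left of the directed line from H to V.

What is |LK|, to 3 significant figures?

45.2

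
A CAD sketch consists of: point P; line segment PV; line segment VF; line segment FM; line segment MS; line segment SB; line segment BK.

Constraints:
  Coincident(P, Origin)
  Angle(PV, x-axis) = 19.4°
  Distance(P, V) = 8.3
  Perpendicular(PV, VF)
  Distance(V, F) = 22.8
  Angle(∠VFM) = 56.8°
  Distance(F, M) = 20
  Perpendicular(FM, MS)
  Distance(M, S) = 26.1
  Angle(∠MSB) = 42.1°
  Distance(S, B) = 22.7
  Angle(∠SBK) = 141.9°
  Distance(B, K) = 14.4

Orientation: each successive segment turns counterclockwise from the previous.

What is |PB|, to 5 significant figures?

15.570

P is at the origin; PV runs at 19.4° with length 8.3, so V = (7.8287, 2.7569). PV ⟂ VF, so VF runs at 109.40°; with |VF| = 22.8, F = (0.25547, 24.262). ∠VFM = 56.8° gives FM at -127.40° from the x-axis; with |FM| = 20.0, M = (-11.892, 8.3741). FM is perpendicular to MS, so MS runs at -37.400°; with |MS| = 26.1, S = (8.8422, -7.4784). ∠MSB = 42.1° gives SB at 100.50° from the x-axis; with |SB| = 22.7, B = (4.7054, 14.841). Then |PB| = |B − P| = 15.570.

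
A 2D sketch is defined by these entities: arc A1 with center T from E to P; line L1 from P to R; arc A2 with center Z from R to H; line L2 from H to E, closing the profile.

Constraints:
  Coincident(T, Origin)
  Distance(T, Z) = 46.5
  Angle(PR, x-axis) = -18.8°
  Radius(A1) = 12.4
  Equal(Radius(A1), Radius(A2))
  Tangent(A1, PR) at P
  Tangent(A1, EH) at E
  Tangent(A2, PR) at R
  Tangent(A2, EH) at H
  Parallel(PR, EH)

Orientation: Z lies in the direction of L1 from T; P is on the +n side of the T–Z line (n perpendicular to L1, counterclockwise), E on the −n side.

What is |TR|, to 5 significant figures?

48.125

The slot axis is L1's direction at -18.8°, so u = (cos -18.8°, sin -18.8°) = (0.94665, -0.32227) and n = (−sin -18.8°, cos -18.8°) = (0.32227, 0.94665). T is at the origin and Z lies 46.5 along u from T, so Z = 46.5·u = (44.019, -14.985). Tangency of A1 to both parallel lines with radius 12.4 puts P and E at T ± 12.4·n: P = (3.9961, 11.738), E = (-3.9961, -11.738). Equal radii place R and H the same way about Z: R = Z + 12.4·n = (48.015, -3.2469), H = Z − 12.4·n = (40.023, -26.724). Then |TR| = |R − T| = 48.125.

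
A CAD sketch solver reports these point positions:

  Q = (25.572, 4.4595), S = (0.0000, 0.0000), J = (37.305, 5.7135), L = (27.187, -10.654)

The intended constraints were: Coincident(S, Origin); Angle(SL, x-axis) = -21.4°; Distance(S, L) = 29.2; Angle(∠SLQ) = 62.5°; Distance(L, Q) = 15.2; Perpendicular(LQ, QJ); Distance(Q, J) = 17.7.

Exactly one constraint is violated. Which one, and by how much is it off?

Distance(Q, J) = 17.7 — off by 5.90.

S = (0.00, 0.00) ✓; SL at -21.40° ✓; |SL| = 29.20 ✓; ∠SLQ = 62.50° ✓; |LQ| = 15.20 ✓; ∠(LQ, QJ) = 90.00° ✓; |QJ| = 11.80 ✗.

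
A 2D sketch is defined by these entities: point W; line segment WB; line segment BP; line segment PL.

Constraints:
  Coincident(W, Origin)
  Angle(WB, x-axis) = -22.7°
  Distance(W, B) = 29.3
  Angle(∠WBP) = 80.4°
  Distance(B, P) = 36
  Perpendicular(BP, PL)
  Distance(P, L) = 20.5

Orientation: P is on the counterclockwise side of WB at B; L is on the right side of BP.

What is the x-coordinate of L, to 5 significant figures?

55.156

W is at the origin; WB runs at -22.7° with length 29.3, so B = 29.3·(cos -22.7°, sin -22.7°) = (27.030, -11.307). ∠WBP = 80.4°, so BP runs at -22.7° + (180° − 80.4°) = 76.900° from the x-axis; with |BP| = 36.0, P = B + 36.0·(cos 76.900°, sin 76.900°) = (35.190, 23.756). BP ⟂ PL; with |PL| = 20.5 on the right of BP, L = P + 20.5·(0.97398, -0.22665) = (55.156, 19.110). So L.x = 55.156.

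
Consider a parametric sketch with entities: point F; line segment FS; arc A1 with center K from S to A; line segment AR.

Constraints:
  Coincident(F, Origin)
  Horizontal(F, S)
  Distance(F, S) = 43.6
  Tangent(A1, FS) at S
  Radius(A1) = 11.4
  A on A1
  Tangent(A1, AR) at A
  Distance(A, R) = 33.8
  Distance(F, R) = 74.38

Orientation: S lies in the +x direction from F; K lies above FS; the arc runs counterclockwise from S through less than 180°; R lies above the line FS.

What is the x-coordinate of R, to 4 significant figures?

61.02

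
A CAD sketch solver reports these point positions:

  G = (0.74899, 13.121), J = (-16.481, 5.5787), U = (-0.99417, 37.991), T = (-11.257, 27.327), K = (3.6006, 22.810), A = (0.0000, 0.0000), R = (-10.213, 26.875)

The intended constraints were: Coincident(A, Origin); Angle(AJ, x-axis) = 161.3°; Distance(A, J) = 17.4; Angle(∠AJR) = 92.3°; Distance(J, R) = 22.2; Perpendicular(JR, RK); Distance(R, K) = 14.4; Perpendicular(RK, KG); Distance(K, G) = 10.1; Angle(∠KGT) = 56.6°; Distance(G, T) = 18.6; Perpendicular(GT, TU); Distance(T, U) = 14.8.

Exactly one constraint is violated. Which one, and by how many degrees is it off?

Perpendicular(GT, TU) — off by 5.90°.

A = (0.00, 0.00) ✓; AJ at 161.3° ✓; |AJ| = 17.40 ✓; ∠AJR = 92.30° ✓; |JR| = 22.20 ✓; ∠(JR, RK) = 90.00° ✓; |RK| = 14.40 ✓; ∠(RK, KG) = 90.00° ✓; |KG| = 10.10 ✓; ∠KGT = 56.60° ✓; |GT| = 18.60 ✓; ∠(GT, TU) = 84.10° ✗; |TU| = 14.80 ✓.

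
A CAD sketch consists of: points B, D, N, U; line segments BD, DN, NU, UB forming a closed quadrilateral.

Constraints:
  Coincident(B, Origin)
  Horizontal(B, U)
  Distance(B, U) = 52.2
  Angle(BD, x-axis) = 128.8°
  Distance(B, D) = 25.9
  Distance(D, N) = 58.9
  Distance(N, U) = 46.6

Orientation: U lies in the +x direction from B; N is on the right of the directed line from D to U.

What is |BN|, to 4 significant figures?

33.23

Checks: |DN| = 58.90 ✓; |NU| = 46.60 ✓.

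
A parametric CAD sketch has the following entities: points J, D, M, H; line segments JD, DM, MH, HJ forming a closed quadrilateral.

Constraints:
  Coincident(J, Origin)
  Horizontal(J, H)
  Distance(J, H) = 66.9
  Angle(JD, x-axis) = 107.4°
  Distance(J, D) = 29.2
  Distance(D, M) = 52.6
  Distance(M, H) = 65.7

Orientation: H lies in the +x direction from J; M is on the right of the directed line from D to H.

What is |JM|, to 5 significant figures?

23.437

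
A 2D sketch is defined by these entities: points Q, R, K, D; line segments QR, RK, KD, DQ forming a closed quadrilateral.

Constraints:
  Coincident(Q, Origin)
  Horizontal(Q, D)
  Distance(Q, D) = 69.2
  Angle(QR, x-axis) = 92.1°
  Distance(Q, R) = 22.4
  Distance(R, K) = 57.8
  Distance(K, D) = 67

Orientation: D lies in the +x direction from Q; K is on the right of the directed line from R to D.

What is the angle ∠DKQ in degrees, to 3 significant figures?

78.1°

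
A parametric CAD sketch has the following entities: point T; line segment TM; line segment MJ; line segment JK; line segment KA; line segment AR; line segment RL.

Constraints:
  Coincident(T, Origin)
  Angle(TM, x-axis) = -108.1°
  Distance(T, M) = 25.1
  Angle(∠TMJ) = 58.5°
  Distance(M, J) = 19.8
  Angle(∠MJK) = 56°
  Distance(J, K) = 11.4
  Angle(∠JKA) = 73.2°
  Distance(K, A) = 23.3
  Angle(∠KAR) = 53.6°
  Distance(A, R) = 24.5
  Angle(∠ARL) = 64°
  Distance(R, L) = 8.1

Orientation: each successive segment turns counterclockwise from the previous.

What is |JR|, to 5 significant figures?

10.365

T is at the origin; TM runs at -108.1° with length 25.1, so M = (-7.7980, -23.858). ∠TMJ = 58.5° gives MJ at 13.400° from the x-axis; with |MJ| = 19.8, J = (11.463, -19.269). ∠MJK = 56.0° gives JK at 137.40° from the x-axis; with |JK| = 11.4, K = (3.0715, -11.553). ∠JKA = 73.2° gives KA at -115.80° from the x-axis; with |KA| = 23.3, A = (-7.0694, -32.530). ∠KAR = 53.6° gives AR at 10.600° from the x-axis; with |AR| = 24.5, R = (17.013, -28.024). Then |JR| = |R − J| = 10.365.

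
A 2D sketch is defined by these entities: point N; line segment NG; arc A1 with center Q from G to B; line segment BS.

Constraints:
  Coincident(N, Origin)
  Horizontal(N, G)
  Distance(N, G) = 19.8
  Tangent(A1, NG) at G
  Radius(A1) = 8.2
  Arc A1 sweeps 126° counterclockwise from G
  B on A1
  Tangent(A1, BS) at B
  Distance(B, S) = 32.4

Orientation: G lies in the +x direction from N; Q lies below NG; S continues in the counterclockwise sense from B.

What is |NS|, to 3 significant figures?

50.8

N is at the origin; N and G share the same y with |NG| = 19.8 and G on the +x side, so G = (19.8, 0.00). A1 meets NG tangentially, so QG is at right angles to NG, so Q = G + (0, -8.2) = (19.8, -8.20). On A1, G sits at bearing 90° from Q; a 126° counterclockwise sweep puts B at bearing 216°, so B = Q + 8.2·(cos 216°, sin 216°) = (13.2, -13.0). A1 meets BS tangentially, so QB is at right angles to BS, so BS runs along (−sin 216°, cos 216°); with |BS| = 32.4, S = (32.2, -39.2). Then |NS| = |S − N| = 50.8.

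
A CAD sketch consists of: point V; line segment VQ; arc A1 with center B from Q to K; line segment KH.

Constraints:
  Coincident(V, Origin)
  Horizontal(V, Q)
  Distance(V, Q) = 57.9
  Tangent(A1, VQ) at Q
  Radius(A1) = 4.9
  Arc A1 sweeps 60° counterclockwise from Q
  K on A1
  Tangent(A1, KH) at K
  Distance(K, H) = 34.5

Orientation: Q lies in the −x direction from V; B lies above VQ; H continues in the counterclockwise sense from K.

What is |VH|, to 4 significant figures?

48.69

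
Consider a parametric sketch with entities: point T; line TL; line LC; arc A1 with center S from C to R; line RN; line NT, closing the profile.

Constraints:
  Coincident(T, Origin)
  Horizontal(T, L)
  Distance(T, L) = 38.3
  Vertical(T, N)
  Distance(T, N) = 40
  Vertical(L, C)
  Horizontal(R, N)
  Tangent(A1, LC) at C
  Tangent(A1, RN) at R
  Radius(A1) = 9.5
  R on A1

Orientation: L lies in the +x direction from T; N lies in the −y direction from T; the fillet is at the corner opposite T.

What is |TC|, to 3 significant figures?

49.0

T is at the origin; T and L share the same y with |TL| = 38.3 and L on the +x side, so L = (38.3, 0.00). T and N share the same x with |TN| = 40.0 and N on the −y side, so N = (0.00, -40.0). The virtual corner opposite T is at (38.3, -40.0). Since A1 is tangent to LC there, SC ⟂ LC and A1 meets RN tangentially, so SR is at right angles to RN, with radius 9.5, so the center S sits 9.5 in from both sides at S = (28.8, -30.5). That places the tangent points at C = (38.3, -30.5) on LC and R = (28.8, -40.0) on RN. Then |TC| = |C − T| = 49.0.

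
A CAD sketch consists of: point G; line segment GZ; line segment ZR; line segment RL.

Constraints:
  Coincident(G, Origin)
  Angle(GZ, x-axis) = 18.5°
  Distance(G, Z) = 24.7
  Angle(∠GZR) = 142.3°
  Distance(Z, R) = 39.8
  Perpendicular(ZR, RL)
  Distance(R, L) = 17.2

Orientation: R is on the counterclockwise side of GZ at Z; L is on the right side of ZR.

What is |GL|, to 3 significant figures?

67.6

G is at the origin; GZ runs at 18.5° with length 24.7, so Z = 24.7·(cos 18.5°, sin 18.5°) = (23.4, 7.84). ∠GZR = 142.3°, so ZR runs at 18.5° + (180° − 142.3°) = 56.2° from the x-axis; with |ZR| = 39.8, R = Z + 39.8·(cos 56.2°, sin 56.2°) = (45.6, 40.9). ZR ⟂ RL; with |RL| = 17.2 on the right of ZR, L = R + 17.2·(0.831, -0.556) = (59.9, 31.3). Then |GL| = |L − G| = 67.6.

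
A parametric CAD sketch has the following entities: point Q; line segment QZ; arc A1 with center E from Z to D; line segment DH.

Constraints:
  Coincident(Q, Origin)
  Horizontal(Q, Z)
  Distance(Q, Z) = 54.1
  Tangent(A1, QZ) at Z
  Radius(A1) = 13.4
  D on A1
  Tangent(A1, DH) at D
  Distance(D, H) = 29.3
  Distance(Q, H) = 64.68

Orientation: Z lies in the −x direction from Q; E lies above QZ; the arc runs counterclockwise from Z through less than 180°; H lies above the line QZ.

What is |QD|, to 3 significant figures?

44.0

Q is at the origin; Q and Z share the same y with |QZ| = 54.1 and Z on the −x side, so Z = (-54.1, 0.00). Since A1 is tangent to QZ there, EZ ⟂ QZ, so E = Z + (0, 13.4) = (-54.1, 13.4). Since ED ⟂ DH (tangency), |EH| = √(13.4² + 29.3²) = 32.2 regardless of where D sits on A1. So H lies on both circle(Q, 64.68) and circle(E, 32.2); the above-QZ intersection is H = (-46.7, 44.8). D is the foot of the tangent from H: D = (-41.0, 16.0).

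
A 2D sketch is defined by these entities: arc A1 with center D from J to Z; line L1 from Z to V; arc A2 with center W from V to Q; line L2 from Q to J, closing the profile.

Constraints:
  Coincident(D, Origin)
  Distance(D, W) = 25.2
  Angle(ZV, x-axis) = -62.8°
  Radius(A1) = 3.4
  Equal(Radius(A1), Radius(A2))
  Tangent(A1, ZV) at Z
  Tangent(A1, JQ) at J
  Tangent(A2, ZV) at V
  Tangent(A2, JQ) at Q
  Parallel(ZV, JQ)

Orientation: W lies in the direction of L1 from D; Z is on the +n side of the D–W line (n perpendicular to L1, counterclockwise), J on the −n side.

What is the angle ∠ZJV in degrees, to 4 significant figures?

74.90°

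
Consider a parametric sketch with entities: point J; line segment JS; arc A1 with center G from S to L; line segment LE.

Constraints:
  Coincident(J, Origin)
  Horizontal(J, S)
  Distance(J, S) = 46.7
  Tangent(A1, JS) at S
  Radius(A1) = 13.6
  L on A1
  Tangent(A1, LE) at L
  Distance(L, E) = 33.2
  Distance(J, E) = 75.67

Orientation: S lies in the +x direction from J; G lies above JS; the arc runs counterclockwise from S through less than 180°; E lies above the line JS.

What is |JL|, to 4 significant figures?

61.92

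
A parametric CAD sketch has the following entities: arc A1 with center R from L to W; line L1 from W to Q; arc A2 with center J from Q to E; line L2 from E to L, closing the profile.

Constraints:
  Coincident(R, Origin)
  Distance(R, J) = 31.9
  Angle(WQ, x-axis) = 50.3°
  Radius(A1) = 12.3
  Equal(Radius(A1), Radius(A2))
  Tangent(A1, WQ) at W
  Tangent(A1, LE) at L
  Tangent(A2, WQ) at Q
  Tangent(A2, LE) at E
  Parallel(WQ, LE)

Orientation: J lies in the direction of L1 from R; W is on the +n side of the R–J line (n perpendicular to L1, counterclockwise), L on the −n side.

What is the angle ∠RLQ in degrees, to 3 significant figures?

52.4°

The slot axis is L1's direction at 50.3°, so u = (cos 50.3°, sin 50.3°) = (0.639, 0.769) and n = (−sin 50.3°, cos 50.3°) = (-0.769, 0.639). R is at the origin and J lies 31.9 along u from R, so J = 31.9·u = (20.4, 24.5). Tangency of A1 to both parallel lines with radius 12.3 puts W and L at R ± 12.3·n: W = (-9.46, 7.86), L = (9.46, -7.86). Equal radii place Q and E the same way about J: Q = J + 12.3·n = (10.9, 32.4), E = J − 12.3·n = (29.8, 16.7). Then cos ∠RLQ = LR·LQ / (|LR||LQ|), giving 52.4°.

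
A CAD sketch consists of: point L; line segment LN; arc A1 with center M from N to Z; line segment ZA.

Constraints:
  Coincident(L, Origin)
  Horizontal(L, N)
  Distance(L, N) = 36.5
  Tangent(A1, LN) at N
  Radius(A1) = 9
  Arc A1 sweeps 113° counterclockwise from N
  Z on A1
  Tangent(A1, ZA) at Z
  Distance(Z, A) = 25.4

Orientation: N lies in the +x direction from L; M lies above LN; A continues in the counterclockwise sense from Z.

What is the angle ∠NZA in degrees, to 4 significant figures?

123.5°

On A1, N sits at bearing -90° from M; a 113° counterclockwise sweep puts Z at bearing 23°, so Z = M + 9.0·(cos 23°, sin 23°) = (44.78, 12.52). The tangent condition forces MZ to be normal to ZA, so ZA runs along (−sin 23°, cos 23°); with |ZA| = 25.4, A = (34.86, 35.90). Then cos ∠NZA = ZN·ZA / (|ZN||ZA|), giving 123.5°.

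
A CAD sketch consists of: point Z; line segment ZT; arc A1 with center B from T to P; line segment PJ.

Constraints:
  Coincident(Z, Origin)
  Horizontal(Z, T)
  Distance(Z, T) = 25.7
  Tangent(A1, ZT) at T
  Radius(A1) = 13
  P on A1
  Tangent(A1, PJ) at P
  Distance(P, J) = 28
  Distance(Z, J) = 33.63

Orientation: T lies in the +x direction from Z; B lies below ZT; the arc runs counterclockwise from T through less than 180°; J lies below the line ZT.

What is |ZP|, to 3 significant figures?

15.8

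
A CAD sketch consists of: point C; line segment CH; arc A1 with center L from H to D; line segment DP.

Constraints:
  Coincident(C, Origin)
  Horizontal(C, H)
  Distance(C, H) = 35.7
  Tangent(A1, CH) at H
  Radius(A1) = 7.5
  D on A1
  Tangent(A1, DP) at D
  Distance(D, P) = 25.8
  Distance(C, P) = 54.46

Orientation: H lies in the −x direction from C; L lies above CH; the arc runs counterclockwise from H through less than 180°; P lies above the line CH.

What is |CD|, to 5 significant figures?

31.515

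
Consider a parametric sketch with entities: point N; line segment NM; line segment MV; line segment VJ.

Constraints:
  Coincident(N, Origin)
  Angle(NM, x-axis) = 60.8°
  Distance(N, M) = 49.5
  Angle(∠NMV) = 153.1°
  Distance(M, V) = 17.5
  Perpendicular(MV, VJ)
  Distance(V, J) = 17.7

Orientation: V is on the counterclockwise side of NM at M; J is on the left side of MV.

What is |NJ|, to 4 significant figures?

61.82

N is at the origin; NM runs at 60.8° with length 49.5, so M = 49.5·(cos 60.8°, sin 60.8°) = (24.15, 43.21). ∠NMV = 153.1°, so MV runs at 60.8° + (180° − 153.1°) = 87.70° from the x-axis; with |MV| = 17.5, V = M + 17.5·(cos 87.70°, sin 87.70°) = (24.85, 60.70). MV is perpendicular to VJ; with |VJ| = 17.7 on the left of MV, J = V + 17.7·(-0.9992, 0.04013) = (7.166, 61.41). Then |NJ| = |J − N| = 61.82.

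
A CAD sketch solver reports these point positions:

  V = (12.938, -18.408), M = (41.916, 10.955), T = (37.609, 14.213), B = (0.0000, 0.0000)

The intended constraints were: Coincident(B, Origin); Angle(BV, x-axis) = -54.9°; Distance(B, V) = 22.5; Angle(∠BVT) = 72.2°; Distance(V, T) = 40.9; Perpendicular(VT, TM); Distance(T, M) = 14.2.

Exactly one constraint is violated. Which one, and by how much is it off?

Distance(T, M) = 14.2 — off by 8.80.

B = (0.00, 0.00) ✓; BV at -54.90° ✓; |BV| = 22.50 ✓; ∠BVT = 72.20° ✓; |VT| = 40.90 ✓; ∠(VT, TM) = 90.01° ✓; |TM| = 5.400 ✗.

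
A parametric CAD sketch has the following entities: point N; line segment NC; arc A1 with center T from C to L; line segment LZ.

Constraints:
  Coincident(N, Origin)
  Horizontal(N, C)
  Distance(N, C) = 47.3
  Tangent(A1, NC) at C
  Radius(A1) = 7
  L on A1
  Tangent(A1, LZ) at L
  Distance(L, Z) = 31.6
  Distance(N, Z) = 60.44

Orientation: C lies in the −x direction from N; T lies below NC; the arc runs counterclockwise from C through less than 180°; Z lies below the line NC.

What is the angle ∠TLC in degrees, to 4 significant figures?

37.50°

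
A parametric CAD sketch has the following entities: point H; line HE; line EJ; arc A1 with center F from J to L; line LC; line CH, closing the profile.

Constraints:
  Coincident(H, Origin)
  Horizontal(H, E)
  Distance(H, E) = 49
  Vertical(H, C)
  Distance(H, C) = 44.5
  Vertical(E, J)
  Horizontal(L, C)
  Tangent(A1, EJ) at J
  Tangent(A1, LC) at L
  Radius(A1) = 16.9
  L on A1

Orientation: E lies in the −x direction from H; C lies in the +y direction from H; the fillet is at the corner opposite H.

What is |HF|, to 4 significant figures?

42.33

H is at the origin; H and E share the same y with |HE| = 49.0 and E on the −x side, so E = (-49.00, 0.000). HC is vertical with |HC| = 44.5 and C on the +y side, so C = (0.000, 44.50). The virtual corner opposite H is at (-49.00, 44.50). The tangent condition forces FJ to be normal to EJ and the tangent condition forces FL to be normal to LC, with radius 16.9, so the center F sits 16.9 in from both sides at F = (-32.10, 27.60). Then |HF| = |F − H| = 42.33.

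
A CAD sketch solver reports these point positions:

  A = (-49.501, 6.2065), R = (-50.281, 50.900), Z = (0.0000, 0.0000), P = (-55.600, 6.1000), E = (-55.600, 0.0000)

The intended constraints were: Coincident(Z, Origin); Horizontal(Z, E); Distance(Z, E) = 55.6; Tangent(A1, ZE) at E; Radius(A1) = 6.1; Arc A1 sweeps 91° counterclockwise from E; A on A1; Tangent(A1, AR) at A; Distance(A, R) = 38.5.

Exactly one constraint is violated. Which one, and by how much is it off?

Distance(A, R) = 38.5 — off by 6.20.

Z = (0.00, 0.00) ✓; Z.y = 0.00, E.y = 0.00 ✓; |ZE| = 55.60 ✓; ∠(PE, EZ) = 90.00° ✓; |PE| = 6.100 ✓; bearing(P→A) − bearing(P→E) = 91.00° ✓; |PA| = 6.100 ✓; ∠(PA, AR) = 90.00° ✓; |AR| = 44.70 ✗.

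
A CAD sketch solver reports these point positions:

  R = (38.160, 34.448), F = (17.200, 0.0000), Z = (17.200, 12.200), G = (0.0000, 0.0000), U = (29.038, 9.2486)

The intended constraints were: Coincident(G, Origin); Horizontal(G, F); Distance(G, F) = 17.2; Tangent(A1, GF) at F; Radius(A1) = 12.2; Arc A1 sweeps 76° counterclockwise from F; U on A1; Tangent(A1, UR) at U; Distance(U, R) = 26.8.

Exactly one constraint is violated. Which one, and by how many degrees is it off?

Tangent(A1, UR) at U — off by 5.90°.

G = (0.00, 0.00) ✓; G.y = 0.00, F.y = 0.00 ✓; |GF| = 17.20 ✓; ∠(ZF, FG) = 90.00° ✓; |ZF| = 12.20 ✓; bearing(Z→U) − bearing(Z→F) = 76.00° ✓; |ZU| = 12.20 ✓; ∠(ZU, UR) = 95.90° ✗; |UR| = 26.80 ✓.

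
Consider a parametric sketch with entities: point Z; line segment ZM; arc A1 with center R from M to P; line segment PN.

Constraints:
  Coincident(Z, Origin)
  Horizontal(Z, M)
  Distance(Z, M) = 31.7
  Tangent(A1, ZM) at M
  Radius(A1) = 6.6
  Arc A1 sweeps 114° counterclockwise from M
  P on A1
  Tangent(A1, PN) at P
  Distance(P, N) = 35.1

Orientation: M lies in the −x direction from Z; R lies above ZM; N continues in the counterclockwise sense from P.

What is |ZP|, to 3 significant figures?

27.3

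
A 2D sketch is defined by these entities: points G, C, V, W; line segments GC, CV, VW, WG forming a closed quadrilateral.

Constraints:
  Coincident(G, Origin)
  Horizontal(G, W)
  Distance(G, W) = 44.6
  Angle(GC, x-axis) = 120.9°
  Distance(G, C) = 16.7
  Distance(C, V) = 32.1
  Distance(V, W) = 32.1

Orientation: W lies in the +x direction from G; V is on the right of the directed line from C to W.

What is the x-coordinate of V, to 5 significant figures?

13.720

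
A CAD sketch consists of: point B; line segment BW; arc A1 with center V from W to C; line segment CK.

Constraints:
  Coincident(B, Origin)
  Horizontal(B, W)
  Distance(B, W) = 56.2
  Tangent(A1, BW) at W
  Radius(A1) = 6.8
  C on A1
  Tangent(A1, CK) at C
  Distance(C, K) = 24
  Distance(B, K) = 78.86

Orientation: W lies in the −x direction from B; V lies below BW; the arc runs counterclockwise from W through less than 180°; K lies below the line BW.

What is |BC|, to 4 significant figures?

61.83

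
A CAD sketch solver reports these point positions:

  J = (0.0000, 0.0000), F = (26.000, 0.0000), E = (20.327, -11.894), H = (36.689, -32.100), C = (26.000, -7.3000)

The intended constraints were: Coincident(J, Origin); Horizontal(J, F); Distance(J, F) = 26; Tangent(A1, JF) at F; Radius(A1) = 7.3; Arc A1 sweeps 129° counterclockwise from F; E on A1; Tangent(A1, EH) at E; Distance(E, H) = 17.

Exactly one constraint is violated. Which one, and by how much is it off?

Distance(E, H) = 17 — off by 9.00.

J = (0.00, 0.00) ✓; J.y = 0.00, F.y = 0.00 ✓; |JF| = 26.00 ✓; ∠(CF, FJ) = 90.00° ✓; |CF| = 7.300 ✓; bearing(C→E) − bearing(C→F) = 129.0° ✓; |CE| = 7.300 ✓; ∠(CE, EH) = 90.00° ✓; |EH| = 26.00 ✗.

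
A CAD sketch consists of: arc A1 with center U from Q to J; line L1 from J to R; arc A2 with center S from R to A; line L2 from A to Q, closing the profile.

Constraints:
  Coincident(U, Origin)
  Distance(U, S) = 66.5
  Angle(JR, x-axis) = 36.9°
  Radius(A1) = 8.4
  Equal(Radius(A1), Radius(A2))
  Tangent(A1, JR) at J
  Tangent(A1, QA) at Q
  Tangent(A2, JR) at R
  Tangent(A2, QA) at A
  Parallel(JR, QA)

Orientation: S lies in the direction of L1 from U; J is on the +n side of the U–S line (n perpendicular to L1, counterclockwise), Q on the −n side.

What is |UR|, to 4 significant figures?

67.03

The slot axis is L1's direction at 36.9°, so u = (cos 36.9°, sin 36.9°) = (0.7997, 0.6004) and n = (−sin 36.9°, cos 36.9°) = (-0.6004, 0.7997). U is at the origin and S lies 66.5 along u from U, so S = 66.5·u = (53.18, 39.93). Tangency of A1 to both parallel lines with radius 8.4 puts J and Q at U ± 8.4·n: J = (-5.044, 6.717), Q = (5.044, -6.717). Equal radii place R and A the same way about S: R = S + 8.4·n = (48.14, 46.65), A = S − 8.4·n = (58.22, 33.21). Then |UR| = |R − U| = 67.03.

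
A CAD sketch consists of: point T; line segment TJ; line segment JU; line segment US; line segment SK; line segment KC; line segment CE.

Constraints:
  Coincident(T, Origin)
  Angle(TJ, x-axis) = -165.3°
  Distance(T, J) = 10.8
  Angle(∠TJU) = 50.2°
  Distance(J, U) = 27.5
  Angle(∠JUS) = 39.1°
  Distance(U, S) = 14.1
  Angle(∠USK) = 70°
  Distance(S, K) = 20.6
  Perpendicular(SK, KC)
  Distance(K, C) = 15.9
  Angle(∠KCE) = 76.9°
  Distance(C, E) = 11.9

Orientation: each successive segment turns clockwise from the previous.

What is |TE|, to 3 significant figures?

22.7

T is at the origin; TJ runs at -165.3° with length 10.8, so J = (-10.4, -2.74). ∠TJU = 50.2° gives JU at 64.9° from the x-axis; with |JU| = 27.5, U = (1.22, 22.2). ∠JUS = 39.1° gives US at -76.0° from the x-axis; with |US| = 14.1, S = (4.63, 8.48). ∠USK = 70.0° gives SK at 174° from the x-axis; with |SK| = 20.6, K = (-15.9, 10.6). SK ⟂ KC, so KC runs at 84.0°; with |KC| = 15.9, C = (-14.2, 26.4). ∠KCE = 76.9° gives CE at -19.1° from the x-axis; with |CE| = 11.9, E = (-2.95, 22.6). Then |TE| = |E − T| = 22.7.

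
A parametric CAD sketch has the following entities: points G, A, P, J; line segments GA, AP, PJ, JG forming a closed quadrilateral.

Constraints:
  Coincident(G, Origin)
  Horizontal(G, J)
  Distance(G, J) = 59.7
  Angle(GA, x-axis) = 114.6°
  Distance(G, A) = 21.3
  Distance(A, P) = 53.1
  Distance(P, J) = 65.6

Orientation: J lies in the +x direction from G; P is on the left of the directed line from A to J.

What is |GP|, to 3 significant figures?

64.0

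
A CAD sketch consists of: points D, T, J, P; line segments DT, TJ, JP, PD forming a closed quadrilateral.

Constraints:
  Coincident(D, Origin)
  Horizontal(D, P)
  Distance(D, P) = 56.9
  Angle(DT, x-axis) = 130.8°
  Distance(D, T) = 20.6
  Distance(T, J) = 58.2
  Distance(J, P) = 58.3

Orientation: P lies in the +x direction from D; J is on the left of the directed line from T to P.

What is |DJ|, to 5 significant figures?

61.245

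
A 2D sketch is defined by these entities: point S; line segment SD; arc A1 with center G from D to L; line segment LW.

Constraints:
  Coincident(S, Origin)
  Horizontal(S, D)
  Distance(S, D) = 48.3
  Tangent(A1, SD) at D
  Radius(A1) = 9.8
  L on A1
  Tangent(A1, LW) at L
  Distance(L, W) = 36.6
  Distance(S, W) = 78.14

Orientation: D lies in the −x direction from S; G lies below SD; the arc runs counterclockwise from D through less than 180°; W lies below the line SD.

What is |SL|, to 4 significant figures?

58.49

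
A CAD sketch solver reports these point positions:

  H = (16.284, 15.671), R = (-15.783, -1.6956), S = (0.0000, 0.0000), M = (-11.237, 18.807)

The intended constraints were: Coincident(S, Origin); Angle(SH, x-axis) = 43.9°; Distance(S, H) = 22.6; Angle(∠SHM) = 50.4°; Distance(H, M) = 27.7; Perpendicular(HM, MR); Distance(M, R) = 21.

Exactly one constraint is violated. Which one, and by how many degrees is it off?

Perpendicular(HM, MR) — off by 6.00°.

S = (0.00, 0.00) ✓; SH at 43.90° ✓; |SH| = 22.60 ✓; ∠SHM = 50.40° ✓; |HM| = 27.70 ✓; ∠(HM, MR) = 84.00° ✗; |MR| = 21.00 ✓.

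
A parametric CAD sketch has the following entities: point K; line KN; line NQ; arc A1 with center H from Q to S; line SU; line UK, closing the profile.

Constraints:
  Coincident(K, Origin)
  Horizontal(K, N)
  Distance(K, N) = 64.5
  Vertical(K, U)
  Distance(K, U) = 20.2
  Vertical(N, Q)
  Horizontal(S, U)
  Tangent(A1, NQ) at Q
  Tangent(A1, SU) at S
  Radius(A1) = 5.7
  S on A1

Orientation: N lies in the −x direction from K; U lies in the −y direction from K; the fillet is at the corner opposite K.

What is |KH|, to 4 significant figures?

60.56

K is at the origin; K and N share the same y with |KN| = 64.5 and N on the −x side, so N = (-64.50, 0.000). KU is vertical with |KU| = 20.2 and U on the −y side, so U = (0.000, -20.20). The virtual corner opposite K is at (-64.50, -20.20). Since A1 is tangent to NQ there, HQ ⟂ NQ and tangency of A1 to SU means the radius HS is perpendicular to SU, with radius 5.7, so the center H sits 5.7 in from both sides at H = (-58.80, -14.50). Then |KH| = |H − K| = 60.56.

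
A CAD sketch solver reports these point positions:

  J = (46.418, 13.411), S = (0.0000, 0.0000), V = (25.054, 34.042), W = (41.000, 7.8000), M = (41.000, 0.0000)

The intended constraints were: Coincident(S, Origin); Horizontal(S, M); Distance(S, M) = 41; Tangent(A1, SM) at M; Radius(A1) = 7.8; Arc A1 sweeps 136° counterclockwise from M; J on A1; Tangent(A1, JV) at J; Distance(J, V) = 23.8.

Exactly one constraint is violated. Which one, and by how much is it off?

Distance(J, V) = 23.8 — off by 5.90.

S = (0.00, 0.00) ✓; S.y = 0.00, M.y = 0.00 ✓; |SM| = 41.00 ✓; ∠(WM, MS) = 90.00° ✓; |WM| = 7.800 ✓; bearing(W→J) − bearing(W→M) = 136.0° ✓; |WJ| = 7.800 ✓; ∠(WJ, JV) = 90.00° ✓; |JV| = 29.70 ✗.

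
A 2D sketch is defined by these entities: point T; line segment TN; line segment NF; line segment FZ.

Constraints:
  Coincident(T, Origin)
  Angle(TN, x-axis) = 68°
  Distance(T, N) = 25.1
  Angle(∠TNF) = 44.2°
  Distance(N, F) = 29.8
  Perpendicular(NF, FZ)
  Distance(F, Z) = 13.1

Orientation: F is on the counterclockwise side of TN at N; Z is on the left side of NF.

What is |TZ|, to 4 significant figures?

12.60

T is at the origin; TN runs at 68.0° with length 25.1, so N = 25.1·(cos 68.0°, sin 68.0°) = (9.403, 23.27). ∠TNF = 44.2°, so NF runs at 68.0° + (180° − 44.2°) = 203.8° from the x-axis; with |NF| = 29.8, F = N + 29.8·(cos 203.8°, sin 203.8°) = (-17.86, 11.25). NF is perpendicular to FZ; with |FZ| = 13.1 on the left of NF, Z = F + 13.1·(0.4035, -0.9150) = (-12.58, -0.7393). Then |TZ| = |Z − T| = 12.60.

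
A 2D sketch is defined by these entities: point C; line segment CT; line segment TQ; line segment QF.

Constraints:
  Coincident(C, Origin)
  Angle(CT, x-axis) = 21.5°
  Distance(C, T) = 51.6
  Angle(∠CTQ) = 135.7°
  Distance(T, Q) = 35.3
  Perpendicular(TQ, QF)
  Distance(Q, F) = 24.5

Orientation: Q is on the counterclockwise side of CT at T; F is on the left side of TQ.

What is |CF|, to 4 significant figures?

73.15

∠CTQ = 135.7°, so TQ runs at 21.5° + (180° − 135.7°) = 65.80° from the x-axis; with |TQ| = 35.3, Q = T + 35.3·(cos 65.80°, sin 65.80°) = (62.48, 51.11). The perpendicularity gives QF at right angles to TQ; with |QF| = 24.5 on the left of TQ, F = Q + 24.5·(-0.9121, 0.4099) = (40.13, 61.15). Then |CF| = |F − C| = 73.15.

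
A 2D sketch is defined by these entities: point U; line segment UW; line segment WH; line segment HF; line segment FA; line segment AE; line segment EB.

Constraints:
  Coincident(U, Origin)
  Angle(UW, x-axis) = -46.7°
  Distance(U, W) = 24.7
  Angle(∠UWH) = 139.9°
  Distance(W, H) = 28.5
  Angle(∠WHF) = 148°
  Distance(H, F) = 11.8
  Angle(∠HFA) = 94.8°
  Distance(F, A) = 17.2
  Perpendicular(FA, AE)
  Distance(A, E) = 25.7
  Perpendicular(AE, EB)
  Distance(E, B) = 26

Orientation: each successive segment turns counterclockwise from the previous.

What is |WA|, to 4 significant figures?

37.46

∠WHF = 148.0° gives HF at 25.40° from the x-axis; with |HF| = 11.8, F = (55.91, -16.19). ∠HFA = 94.8° gives FA at 110.6° from the x-axis; with |FA| = 17.2, A = (49.86, -0.09004). Then |WA| = |A − W| = 37.46.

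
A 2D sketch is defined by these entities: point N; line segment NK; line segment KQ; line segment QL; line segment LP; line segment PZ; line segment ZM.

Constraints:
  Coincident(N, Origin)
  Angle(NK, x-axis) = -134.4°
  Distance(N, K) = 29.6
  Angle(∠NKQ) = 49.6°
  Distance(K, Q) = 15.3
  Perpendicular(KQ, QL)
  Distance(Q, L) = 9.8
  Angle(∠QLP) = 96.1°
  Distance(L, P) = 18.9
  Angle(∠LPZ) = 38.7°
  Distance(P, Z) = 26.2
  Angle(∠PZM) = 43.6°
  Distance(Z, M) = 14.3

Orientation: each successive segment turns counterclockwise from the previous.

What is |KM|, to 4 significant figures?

16.57

∠LPZ = 38.7° gives PZ at -48.80° from the x-axis; with |PZ| = 26.2, Z = (-6.113, -28.84). ∠PZM = 43.6° gives ZM at 87.60° from the x-axis; with |ZM| = 14.3, M = (-5.514, -14.55). Then |KM| = |M − K| = 16.57.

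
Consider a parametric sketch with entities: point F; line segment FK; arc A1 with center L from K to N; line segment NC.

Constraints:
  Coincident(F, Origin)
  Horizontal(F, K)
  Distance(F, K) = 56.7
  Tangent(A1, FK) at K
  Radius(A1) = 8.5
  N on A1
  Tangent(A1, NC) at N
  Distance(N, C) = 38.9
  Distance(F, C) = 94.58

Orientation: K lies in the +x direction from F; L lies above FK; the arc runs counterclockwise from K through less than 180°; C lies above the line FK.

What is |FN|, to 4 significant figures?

63.05

F is at the origin; FK is horizontal with |FK| = 56.7 and K on the +x side, so K = (56.70, 0.000). Tangency of A1 to FK means the radius LK is perpendicular to FK, so L = K + (0, 8.5) = (56.70, 8.500). Since LN ⟂ NC (tangency), |LC| = √(8.5² + 38.9²) = 39.82 regardless of where N sits on A1. So C lies on both circle(F, 94.58) and circle(L, 39.82); the above-FK intersection is C = (89.16, 31.56). N is the foot of the tangent from C: N = (62.99, 2.782).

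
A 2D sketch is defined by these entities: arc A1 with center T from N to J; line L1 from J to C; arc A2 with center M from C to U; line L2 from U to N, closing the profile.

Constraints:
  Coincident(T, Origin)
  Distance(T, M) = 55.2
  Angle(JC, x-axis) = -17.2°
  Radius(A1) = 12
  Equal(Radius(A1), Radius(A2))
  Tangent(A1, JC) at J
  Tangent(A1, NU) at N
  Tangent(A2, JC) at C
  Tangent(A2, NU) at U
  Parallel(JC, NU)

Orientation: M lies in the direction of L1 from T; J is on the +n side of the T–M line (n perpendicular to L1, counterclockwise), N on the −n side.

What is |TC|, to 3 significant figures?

56.5

The slot axis is L1's direction at -17.2°, so u = (cos -17.2°, sin -17.2°) = (0.955, -0.296) and n = (−sin -17.2°, cos -17.2°) = (0.296, 0.955). T is at the origin and M lies 55.2 along u from T, so M = 55.2·u = (52.7, -16.3). Tangency of A1 to both parallel lines with radius 12.0 puts J and N at T ± 12.0·n: J = (3.55, 11.5), N = (-3.55, -11.5). Equal radii place C and U the same way about M: C = M + 12.0·n = (56.3, -4.86), U = M − 12.0·n = (49.2, -27.8). Then |TC| = |C − T| = 56.5.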